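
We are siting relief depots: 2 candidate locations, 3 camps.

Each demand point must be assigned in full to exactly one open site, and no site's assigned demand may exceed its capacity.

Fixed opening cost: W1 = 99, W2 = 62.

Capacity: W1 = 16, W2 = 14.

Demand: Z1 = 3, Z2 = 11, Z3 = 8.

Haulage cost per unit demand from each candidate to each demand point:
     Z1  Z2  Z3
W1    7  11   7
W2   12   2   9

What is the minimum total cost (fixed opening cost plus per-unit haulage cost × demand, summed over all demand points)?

260

Open {W1, W2}; cheapest assignment that respects the capacities:
  W1 (cap 16, load 11): Z1, Z3 — cost 3×7 + 8×7 = 77
  W2 (cap 14, load 11): Z2 — cost 11×2 = 22
  Shipping 99, fixed 161 → total 260.
  Any other capacity-feasible assignment to {W1, W2} ships for at least 99.
Total demand is 22 and no other set of sites has combined capacity ≥ 22, so {W1, W2} is the only feasible choice of open sites. Minimum: 260.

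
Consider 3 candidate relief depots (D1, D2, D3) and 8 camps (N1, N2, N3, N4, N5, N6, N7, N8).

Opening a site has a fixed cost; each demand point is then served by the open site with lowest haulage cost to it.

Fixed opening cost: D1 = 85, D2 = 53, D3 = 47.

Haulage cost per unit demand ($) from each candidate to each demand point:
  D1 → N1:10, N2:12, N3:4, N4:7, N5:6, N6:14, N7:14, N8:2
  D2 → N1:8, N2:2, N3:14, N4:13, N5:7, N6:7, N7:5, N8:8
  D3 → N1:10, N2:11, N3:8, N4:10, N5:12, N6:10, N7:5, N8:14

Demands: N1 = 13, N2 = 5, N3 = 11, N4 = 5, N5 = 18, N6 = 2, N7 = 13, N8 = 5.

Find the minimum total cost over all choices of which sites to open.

528

Open {D1, D2}: assign each demand point to its cheapest open site.
  N1→D2 13×8=104, N2→D2 5×2=10, N3→D1 11×4=44, N4→D1 5×7=35, N5→D1 18×6=108, N6→D2 2×7=14, N7→D2 13×5=65, N8→D1 5×2=10
  haulage cost 390, fixed 138 → total 528.
Compare {D1, D2, D3}: haulage cost 390 + fixed 185 = 575.
Compare {D2, D3}: haulage cost 497 + fixed 100 = 597.
Compare {D1, D3}: haulage cost 467 + fixed 132 = 599.
All other subsets cost ≥ 575. Minimum total cost: 528.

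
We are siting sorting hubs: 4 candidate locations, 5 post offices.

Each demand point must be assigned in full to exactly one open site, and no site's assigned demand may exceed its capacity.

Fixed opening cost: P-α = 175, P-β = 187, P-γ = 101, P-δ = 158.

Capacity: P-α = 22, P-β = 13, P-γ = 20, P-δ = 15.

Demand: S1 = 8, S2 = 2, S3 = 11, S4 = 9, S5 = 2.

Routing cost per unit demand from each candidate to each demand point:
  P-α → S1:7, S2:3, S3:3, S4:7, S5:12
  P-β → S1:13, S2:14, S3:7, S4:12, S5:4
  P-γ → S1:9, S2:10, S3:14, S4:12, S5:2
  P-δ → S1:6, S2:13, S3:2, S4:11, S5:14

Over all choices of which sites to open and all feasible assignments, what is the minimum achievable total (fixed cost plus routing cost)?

454

Open {P-α, P-γ}; cheapest assignment that respects the capacities:
  P-α (cap 22, load 22): S2, S3, S4 — cost 2×3 + 11×3 + 9×7 = 102
  P-γ (cap 20, load 10): S1, S5 — cost 8×9 + 2×2 = 76
  Shipping 178, fixed 276 → total 454.
  Any other capacity-feasible assignment to {P-α, P-γ} ships for at least 178.
Compare {P-γ, P-δ}: its best feasible assignment gives total 491.
Compare {P-α, P-δ}: its best feasible assignment gives total 504.
Every other set of open sites that can feasibly serve all demand totals ≥ 491 even under its best assignment. Minimum: 454.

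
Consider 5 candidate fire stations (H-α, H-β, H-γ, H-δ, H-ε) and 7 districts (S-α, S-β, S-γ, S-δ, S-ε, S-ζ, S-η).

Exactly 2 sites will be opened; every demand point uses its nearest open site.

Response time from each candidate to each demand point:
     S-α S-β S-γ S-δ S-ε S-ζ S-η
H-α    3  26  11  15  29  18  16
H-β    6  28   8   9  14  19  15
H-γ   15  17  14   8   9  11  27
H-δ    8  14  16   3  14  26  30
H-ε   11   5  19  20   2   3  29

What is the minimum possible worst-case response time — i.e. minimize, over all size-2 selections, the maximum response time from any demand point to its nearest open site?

Open {H-β, H-ε}.
  Farthest demand point is S-η at response time 15 (to H-β); all others are ≤ 15.
With {H-α, H-ε} the worst case is 16.
With {H-α, H-γ} the worst case is 17.
No size-2 selection achieves below 15.

15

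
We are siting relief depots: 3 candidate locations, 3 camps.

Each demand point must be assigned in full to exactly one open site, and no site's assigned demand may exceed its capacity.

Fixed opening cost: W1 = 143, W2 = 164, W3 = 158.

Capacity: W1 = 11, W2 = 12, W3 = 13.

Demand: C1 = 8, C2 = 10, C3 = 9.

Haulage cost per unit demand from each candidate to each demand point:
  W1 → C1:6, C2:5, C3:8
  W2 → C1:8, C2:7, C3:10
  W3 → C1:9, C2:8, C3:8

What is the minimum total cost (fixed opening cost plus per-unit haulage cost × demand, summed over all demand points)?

651

Open {W1, W2, W3}; cheapest assignment that respects the capacities:
  W1 (cap 11, load 10): C2 — cost 10×5 = 50
  W2 (cap 12, load 8): C1 — cost 8×8 = 64
  W3 (cap 13, load 9): C3 — cost 9×8 = 72
  Shipping 186, fixed 465 → total 651.
  Any other capacity-feasible assignment to {W1, W2, W3} ships for at least 186.
Total demand is 27 and no other set of sites has combined capacity ≥ 27, so {W1, W2, W3} is the only feasible choice of open sites. Minimum: 651.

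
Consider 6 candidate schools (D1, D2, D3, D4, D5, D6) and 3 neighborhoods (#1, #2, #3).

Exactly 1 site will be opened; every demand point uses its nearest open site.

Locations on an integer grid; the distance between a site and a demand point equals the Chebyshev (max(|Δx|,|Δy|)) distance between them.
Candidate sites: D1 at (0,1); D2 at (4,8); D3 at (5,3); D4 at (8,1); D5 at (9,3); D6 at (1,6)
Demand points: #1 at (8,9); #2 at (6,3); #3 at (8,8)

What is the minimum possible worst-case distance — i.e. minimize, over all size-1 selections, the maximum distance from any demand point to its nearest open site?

5

Open {D2}.
  Farthest demand point is #2 at distance 5 (to D2); all others are ≤ 5.
With {D3} the worst case is 6.
With {D5} the worst case is 6.
No size-1 selection achieves below 5.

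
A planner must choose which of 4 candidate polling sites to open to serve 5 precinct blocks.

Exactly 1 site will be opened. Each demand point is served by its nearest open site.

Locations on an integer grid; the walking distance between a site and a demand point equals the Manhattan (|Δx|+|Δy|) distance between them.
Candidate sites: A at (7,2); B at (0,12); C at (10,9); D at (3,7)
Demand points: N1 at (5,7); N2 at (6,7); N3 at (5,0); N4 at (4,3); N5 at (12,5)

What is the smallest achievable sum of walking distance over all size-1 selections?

Open {A}.
  N1→A 7, N2→A 6, N3→A 4, N4→A 4, N5→A 8  ⇒ total 29.
Compare {D}: total 30.
Compare {C}: total 45.
No size-1 selection does better; minimum is 29.

29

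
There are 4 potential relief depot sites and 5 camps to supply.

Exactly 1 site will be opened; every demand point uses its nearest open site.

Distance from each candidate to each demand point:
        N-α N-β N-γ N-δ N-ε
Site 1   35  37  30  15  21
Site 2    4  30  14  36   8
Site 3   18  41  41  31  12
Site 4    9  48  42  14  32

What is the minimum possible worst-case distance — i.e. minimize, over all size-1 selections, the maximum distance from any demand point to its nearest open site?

36

Open {Site 2}.
  Farthest demand point is N-δ at distance 36 (to Site 2); all others are ≤ 36.
With {Site 1} the worst case is 37.
With {Site 3} the worst case is 41.
No size-1 selection achieves below 36.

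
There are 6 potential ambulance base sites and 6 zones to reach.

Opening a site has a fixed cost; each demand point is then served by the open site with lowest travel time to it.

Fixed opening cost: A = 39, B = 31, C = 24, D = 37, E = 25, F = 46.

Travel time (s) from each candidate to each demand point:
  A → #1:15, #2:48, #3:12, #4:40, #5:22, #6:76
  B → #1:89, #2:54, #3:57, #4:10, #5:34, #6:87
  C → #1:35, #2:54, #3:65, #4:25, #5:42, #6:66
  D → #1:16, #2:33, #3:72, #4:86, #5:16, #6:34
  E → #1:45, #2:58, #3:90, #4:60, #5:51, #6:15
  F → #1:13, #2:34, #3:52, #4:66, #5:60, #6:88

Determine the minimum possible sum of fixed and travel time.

Open {A, E}: assign each demand point to its cheapest open site.
  #1→A 15, #2→A 48, #3→A 12, #4→A 40, #5→A 22, #6→E 15
  travel time 152, fixed 64 → total 216.
Compare {A, B, E}: travel time 122 + fixed 95 = 217.
Compare {A, C, E}: travel time 137 + fixed 88 = 225.
Compare {A, D}: travel time 150 + fixed 76 = 226.
All other subsets cost ≥ 217. Minimum total cost: 216.

216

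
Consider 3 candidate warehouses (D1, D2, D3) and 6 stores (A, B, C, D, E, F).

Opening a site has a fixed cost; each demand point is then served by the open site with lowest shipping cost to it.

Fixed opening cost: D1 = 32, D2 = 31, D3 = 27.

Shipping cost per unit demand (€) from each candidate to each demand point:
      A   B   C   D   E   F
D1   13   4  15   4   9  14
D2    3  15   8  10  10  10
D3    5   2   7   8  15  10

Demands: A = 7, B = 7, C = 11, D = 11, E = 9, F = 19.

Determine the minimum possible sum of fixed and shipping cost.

Open {D1, D3}: assign each demand point to its cheapest open site.
  A→D3 7×5=35, B→D3 7×2=14, C→D3 11×7=77, D→D1 11×4=44, E→D1 9×9=81, F→D3 19×10=190
  shipping cost 441, fixed 59 → total 500.
Compare {D1, D2}: shipping cost 452 + fixed 63 = 515.
Compare {D1, D2, D3}: shipping cost 427 + fixed 90 = 517.
Compare {D2, D3}: shipping cost 480 + fixed 58 = 538.
All other subsets cost ≥ 515. Minimum total cost: 500.

500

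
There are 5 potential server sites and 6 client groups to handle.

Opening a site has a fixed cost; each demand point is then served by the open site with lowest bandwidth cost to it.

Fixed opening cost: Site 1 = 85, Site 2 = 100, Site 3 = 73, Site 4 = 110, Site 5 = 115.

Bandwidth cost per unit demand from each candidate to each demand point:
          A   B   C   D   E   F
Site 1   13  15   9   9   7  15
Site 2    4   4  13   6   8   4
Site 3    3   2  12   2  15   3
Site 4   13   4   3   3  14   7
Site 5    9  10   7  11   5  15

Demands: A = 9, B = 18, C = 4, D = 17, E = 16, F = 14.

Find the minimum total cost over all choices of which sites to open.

435

Open {Site 3, Site 5}: assign each demand point to its cheapest open site.
  A→Site 3 9×3=27, B→Site 3 18×2=36, C→Site 5 4×7=28, D→Site 3 17×2=34, E→Site 5 16×5=80, F→Site 3 14×3=42
  bandwidth cost 247, fixed 188 → total 435.
Compare {Site 1, Site 3}: bandwidth cost 287 + fixed 158 = 445.
Compare {Site 2, Site 3}: bandwidth cost 315 + fixed 173 = 488.
Compare {Site 3}: bandwidth cost 427 + fixed 73 = 500.
All other subsets cost ≥ 445. Minimum total cost: 435.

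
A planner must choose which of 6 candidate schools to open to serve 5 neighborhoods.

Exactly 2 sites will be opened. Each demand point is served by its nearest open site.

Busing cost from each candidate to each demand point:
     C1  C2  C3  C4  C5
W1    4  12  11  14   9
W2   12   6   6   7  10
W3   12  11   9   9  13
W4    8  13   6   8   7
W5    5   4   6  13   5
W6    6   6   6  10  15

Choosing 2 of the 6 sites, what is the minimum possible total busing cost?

Open {W2, W5}.
  C1→W5 5, C2→W5 4, C3→W2 6, C4→W2 7, C5→W5 5  ⇒ total 27.
Compare {W4, W5}: total 28.
Compare {W3, W5}: total 29.
No size-2 selection does better; minimum is 27.

27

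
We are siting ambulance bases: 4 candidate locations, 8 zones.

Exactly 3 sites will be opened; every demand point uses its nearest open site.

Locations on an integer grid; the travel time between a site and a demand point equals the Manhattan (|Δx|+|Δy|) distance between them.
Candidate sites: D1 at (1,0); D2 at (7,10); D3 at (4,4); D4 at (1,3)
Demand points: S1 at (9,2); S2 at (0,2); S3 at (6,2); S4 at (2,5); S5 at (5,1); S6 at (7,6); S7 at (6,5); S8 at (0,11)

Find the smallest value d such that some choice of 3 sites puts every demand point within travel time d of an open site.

8

Open {D1, D2, D3}.
  Farthest demand point is S8 at travel time 8 (to D2); all others are ≤ 8.
With {D2, D3, D4} the worst case is 8.
With {D1, D2, D4} the worst case is 9.
No size-3 selection achieves below 8.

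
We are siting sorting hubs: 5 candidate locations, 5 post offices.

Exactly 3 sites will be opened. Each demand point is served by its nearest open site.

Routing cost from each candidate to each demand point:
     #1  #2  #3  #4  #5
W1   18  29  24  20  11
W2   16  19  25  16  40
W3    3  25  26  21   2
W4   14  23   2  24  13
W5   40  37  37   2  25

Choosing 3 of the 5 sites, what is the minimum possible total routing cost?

32

Open {W3, W4, W5}.
  #1→W3 3, #2→W4 23, #3→W4 2, #4→W5 2, #5→W3 2  ⇒ total 32.
Compare {W2, W3, W4}: total 42.
Compare {W1, W3, W4}: total 50.
No size-3 selection does better; minimum is 32.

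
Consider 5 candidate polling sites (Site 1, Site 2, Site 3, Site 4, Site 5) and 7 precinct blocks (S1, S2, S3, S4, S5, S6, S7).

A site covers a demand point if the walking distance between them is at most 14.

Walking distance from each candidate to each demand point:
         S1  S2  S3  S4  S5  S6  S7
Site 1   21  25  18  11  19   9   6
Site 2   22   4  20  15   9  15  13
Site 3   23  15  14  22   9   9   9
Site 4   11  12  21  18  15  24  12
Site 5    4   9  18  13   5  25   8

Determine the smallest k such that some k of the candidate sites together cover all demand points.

2

Coverage sets (demand points within 14 of each site):
  Site 1: {S4, S6, S7}
  Site 2: {S2, S5, S7}
  Site 3: {S3, S5, S6, S7}
  Site 4: {S1, S2, S7}
  Site 5: {S1, S2, S4, S5, S7}
No single site covers all 7 demand points.
But {Site 3, Site 5} covers everything, so the minimum is 2.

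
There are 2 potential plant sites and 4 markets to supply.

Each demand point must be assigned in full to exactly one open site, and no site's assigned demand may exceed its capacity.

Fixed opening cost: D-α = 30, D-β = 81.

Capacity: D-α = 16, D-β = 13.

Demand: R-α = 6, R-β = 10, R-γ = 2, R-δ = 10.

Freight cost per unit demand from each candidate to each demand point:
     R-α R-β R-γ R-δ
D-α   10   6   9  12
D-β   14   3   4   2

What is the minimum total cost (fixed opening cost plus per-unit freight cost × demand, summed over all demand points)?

Open {D-α, D-β}; cheapest assignment that respects the capacities:
  D-α (cap 16, load 16): R-α, R-β — cost 6×10 + 10×6 = 120
  D-β (cap 13, load 12): R-γ, R-δ — cost 2×4 + 10×2 = 28
  Shipping 148, fixed 111 → total 259.
  Any other capacity-feasible assignment to {D-α, D-β} ships for at least 148.
Total demand is 28 and no other set of sites has combined capacity ≥ 28, so {D-α, D-β} is the only feasible choice of open sites. Minimum: 259.

259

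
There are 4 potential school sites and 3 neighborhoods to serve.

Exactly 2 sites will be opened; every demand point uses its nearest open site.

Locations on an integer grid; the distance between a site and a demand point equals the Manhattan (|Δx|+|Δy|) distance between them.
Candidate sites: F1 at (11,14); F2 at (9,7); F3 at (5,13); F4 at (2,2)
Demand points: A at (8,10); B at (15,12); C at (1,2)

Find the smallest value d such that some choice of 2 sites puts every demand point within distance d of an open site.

Open {F1, F4}.
  Farthest demand point is A at distance 7 (to F1); all others are ≤ 7.
With {F2, F4} the worst case is 11.
With {F3, F4} the worst case is 11.
No size-2 selection achieves below 7.

7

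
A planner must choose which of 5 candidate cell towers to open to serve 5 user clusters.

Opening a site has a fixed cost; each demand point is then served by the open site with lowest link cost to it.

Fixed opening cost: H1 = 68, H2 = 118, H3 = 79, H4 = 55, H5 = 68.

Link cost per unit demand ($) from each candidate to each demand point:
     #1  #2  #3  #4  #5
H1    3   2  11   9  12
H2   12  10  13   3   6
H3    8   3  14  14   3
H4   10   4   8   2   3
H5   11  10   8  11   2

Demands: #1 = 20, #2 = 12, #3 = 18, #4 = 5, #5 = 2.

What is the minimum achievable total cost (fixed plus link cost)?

367

Open {H1, H4}: assign each demand point to its cheapest open site.
  #1→H1 20×3=60, #2→H1 12×2=24, #3→H4 18×8=144, #4→H4 5×2=10, #5→H4 2×3=6
  link cost 244, fixed 123 → total 367.
Compare {H1, H5}: link cost 277 + fixed 136 = 413.
Compare {H1}: link cost 351 + fixed 68 = 419.
Compare {H1, H4, H5}: link cost 242 + fixed 191 = 433.
All other subsets cost ≥ 413. Minimum total cost: 367.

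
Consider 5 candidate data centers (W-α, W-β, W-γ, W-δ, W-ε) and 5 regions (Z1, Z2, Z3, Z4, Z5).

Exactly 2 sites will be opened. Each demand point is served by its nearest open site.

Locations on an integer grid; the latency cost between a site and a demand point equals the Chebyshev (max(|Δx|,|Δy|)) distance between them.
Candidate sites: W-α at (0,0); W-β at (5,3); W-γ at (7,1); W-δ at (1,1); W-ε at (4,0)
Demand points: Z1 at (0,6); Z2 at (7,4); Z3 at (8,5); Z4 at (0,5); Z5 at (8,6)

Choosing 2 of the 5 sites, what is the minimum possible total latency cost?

Open {W-β, W-δ}.
  Z1→W-β 5, Z2→W-β 2, Z3→W-β 3, Z4→W-δ 4, Z5→W-β 3  ⇒ total 17.
Compare {W-α, W-β}: total 18.
Compare {W-β, W-γ}: total 18.
No size-2 selection does better; minimum is 17.

17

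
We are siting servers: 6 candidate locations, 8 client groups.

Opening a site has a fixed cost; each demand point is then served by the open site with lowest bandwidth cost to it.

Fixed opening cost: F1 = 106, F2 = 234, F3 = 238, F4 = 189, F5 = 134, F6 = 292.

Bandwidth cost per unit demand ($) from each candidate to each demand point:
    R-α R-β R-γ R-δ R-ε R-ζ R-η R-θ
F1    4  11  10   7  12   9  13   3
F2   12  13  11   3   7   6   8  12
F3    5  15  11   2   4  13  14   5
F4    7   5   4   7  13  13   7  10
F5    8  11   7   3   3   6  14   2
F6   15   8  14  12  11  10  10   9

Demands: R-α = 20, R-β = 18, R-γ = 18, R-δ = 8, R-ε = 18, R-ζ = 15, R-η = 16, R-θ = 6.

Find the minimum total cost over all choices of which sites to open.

Open {F4, F5}: assign each demand point to its cheapest open site.
  R-α→F4 20×7=140, R-β→F4 18×5=90, R-γ→F4 18×4=72, R-δ→F5 8×3=24, R-ε→F5 18×3=54, R-ζ→F5 15×6=90, R-η→F4 16×7=112, R-θ→F5 6×2=12
  bandwidth cost 594, fixed 323 → total 917.
Compare {F1, F4, F5}: bandwidth cost 534 + fixed 429 = 963.
Compare {F5}: bandwidth cost 888 + fixed 134 = 1022.
Compare {F1, F5}: bandwidth cost 792 + fixed 240 = 1032.
All other subsets cost ≥ 963. Minimum total cost: 917.

917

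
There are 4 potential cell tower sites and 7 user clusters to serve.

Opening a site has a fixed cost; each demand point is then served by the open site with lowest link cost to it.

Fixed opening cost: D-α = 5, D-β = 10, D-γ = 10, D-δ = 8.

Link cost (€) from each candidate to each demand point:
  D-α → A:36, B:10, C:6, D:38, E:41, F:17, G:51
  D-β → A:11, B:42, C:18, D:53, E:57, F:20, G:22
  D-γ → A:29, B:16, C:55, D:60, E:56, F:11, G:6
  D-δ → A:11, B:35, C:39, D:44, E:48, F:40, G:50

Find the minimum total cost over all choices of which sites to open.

146

Open {D-α, D-γ, D-δ}: assign each demand point to its cheapest open site.
  A→D-δ 11, B→D-α 10, C→D-α 6, D→D-α 38, E→D-α 41, F→D-γ 11, G→D-γ 6
  link cost 123, fixed 23 → total 146.
Compare {D-α, D-β, D-γ}: link cost 123 + fixed 25 = 148.
Compare {D-α, D-γ}: link cost 141 + fixed 15 = 156.
Compare {D-α, D-β, D-γ, D-δ}: link cost 123 + fixed 33 = 156.
All other subsets cost ≥ 148. Minimum total cost: 146.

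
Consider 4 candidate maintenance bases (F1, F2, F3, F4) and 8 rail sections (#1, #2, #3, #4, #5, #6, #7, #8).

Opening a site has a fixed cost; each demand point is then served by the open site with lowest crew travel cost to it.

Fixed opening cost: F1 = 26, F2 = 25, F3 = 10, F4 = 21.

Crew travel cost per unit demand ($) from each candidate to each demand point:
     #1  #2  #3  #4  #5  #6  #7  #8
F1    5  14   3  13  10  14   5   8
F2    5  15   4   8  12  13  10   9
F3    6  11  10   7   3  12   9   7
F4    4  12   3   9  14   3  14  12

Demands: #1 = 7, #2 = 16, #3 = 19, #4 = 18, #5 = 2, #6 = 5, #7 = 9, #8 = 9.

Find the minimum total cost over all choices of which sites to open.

573

Open {F1, F3, F4}: assign each demand point to its cheapest open site.
  #1→F4 7×4=28, #2→F3 16×11=176, #3→F1 19×3=57, #4→F3 18×7=126, #5→F3 2×3=6, #6→F4 5×3=15, #7→F1 9×5=45, #8→F3 9×7=63
  crew travel cost 516, fixed 57 → total 573.
Compare {F3, F4}: crew travel cost 552 + fixed 31 = 583.
Compare {F1, F2, F3, F4}: crew travel cost 516 + fixed 82 = 598.
Compare {F1, F3}: crew travel cost 568 + fixed 36 = 604.
All other subsets cost ≥ 583. Minimum total cost: 573.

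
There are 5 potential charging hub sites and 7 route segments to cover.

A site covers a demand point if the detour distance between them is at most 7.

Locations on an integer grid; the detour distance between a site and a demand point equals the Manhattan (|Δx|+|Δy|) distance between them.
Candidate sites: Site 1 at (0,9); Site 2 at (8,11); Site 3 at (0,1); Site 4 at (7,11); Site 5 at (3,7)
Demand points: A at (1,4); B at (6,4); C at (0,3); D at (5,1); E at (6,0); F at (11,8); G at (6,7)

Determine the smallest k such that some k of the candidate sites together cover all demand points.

3

Coverage sets (demand points within 7 of each site):
  Site 1: {A, C}
  Site 2: {F, G}
  Site 3: {A, C, D, E}
  Site 4: {F, G}
  Site 5: {A, B, C, G}
No 2 sites suffice: every size-2 union leaves at least one demand point uncovered.
But {Site 2, Site 3, Site 5} covers everything, so the minimum is 3.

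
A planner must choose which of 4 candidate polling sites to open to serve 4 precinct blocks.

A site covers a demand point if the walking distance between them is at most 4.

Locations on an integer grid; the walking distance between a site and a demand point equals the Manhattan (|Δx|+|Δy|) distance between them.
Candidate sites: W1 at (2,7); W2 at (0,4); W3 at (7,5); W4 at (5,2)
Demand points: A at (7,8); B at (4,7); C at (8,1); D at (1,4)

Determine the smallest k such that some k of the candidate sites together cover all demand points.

Coverage sets (demand points within 4 of each site):
  W1: {B, D}
  W2: {D}
  W3: {A}
  W4: {C}
No 2 sites suffice: every size-2 union leaves at least one demand point uncovered.
But {W1, W3, W4} covers everything, so the minimum is 3.

3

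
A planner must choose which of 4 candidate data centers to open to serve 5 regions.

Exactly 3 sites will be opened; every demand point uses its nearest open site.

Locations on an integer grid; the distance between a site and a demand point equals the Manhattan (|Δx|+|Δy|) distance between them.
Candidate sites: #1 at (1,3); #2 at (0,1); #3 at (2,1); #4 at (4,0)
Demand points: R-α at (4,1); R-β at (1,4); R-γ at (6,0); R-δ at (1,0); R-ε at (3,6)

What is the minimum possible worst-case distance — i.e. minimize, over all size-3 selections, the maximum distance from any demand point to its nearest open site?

Open {#1, #2, #3}.
  Farthest demand point is R-γ at distance 5 (to #3); all others are ≤ 5.
With {#1, #2, #4} the worst case is 5.
With {#1, #3, #4} the worst case is 5.
No size-3 selection achieves below 5.

5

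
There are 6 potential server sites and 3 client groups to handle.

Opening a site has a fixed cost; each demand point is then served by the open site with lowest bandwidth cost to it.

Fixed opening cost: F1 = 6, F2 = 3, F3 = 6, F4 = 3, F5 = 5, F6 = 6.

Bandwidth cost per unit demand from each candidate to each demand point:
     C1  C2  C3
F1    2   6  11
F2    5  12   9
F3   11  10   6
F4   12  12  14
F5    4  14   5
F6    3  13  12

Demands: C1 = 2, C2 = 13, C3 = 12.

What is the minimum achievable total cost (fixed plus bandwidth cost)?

Open {F1, F5}: assign each demand point to its cheapest open site.
  C1→F1 2×2=4, C2→F1 13×6=78, C3→F5 12×5=60
  bandwidth cost 142, fixed 11 → total 153.
Compare {F1, F2, F5}: bandwidth cost 142 + fixed 14 = 156.
Compare {F1, F4, F5}: bandwidth cost 142 + fixed 14 = 156.
Compare {F1, F3, F5}: bandwidth cost 142 + fixed 17 = 159.
All other subsets cost ≥ 156. Minimum total cost: 153.

153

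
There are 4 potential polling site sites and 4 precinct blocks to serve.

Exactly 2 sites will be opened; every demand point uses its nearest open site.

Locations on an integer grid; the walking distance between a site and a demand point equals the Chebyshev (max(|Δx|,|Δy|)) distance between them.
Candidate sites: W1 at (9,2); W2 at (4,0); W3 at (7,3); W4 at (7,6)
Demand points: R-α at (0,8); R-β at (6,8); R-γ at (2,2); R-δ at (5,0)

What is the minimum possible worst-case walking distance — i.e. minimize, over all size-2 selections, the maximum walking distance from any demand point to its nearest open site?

Open {W1, W3}.
  Farthest demand point is R-α at walking distance 7 (to W3); all others are ≤ 7.
With {W1, W4} the worst case is 7.
With {W2, W3} the worst case is 7.
No size-2 selection achieves below 7.

7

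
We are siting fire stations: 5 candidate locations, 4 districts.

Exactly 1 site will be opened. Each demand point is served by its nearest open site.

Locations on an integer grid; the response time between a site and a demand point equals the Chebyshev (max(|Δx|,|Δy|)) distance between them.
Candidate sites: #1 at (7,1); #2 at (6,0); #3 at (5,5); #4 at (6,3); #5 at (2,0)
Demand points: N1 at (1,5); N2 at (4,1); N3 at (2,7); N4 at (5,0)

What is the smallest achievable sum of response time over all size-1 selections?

Open {#4}.
  N1→#4 5, N2→#4 2, N3→#4 4, N4→#4 3  ⇒ total 14.
Compare {#2}: total 15.
Compare {#3}: total 16.
No size-1 selection does better; minimum is 14.

14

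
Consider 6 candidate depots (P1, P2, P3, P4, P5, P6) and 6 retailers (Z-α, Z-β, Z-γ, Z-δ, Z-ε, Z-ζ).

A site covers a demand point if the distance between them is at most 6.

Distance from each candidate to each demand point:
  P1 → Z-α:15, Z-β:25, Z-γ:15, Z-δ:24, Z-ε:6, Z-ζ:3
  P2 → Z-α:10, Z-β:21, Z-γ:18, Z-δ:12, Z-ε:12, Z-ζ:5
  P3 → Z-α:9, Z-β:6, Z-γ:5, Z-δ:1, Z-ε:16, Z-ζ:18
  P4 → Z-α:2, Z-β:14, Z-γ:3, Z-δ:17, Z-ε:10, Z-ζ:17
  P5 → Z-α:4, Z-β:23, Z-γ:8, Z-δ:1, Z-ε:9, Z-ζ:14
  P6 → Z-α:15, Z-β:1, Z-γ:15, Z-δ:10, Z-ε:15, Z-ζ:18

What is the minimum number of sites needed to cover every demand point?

3

Coverage sets (demand points within 6 of each site):
  P1: {Z-ε, Z-ζ}
  P2: {Z-ζ}
  P3: {Z-β, Z-γ, Z-δ}
  P4: {Z-α, Z-γ}
  P5: {Z-α, Z-δ}
  P6: {Z-β}
No 2 sites suffice: every size-2 union leaves at least one demand point uncovered.
But {P1, P3, P4} covers everything, so the minimum is 3.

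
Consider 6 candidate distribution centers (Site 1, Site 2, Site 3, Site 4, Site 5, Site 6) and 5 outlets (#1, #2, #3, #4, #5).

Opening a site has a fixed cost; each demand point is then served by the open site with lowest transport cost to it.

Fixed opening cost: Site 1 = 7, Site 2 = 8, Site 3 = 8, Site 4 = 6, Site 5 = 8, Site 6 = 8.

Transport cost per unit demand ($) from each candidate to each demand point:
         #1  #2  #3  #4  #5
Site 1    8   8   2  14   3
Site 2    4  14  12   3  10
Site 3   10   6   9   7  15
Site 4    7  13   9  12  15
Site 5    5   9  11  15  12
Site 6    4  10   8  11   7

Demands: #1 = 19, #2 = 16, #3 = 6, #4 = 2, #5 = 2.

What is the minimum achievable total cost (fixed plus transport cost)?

219

Open {Site 1, Site 2, Site 3}: assign each demand point to its cheapest open site.
  #1→Site 2 19×4=76, #2→Site 3 16×6=96, #3→Site 1 6×2=12, #4→Site 2 2×3=6, #5→Site 1 2×3=6
  transport cost 196, fixed 23 → total 219.
Compare {Site 1, Site 2, Site 3, Site 4}: transport cost 196 + fixed 29 = 225.
Compare {Site 1, Site 3, Site 6}: transport cost 204 + fixed 23 = 227.
Compare {Site 1, Site 2, Site 3, Site 5}: transport cost 196 + fixed 31 = 227.
All other subsets cost ≥ 225. Minimum total cost: 219.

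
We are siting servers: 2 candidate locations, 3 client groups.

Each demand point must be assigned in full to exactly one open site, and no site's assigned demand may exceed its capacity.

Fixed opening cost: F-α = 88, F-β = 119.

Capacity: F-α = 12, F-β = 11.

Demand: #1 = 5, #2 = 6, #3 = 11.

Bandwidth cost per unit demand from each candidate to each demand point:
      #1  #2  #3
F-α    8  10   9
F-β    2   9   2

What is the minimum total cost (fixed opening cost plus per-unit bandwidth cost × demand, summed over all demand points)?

329

Open {F-α, F-β}; cheapest assignment that respects the capacities:
  F-α (cap 12, load 11): #1, #2 — cost 5×8 + 6×10 = 100
  F-β (cap 11, load 11): #3 — cost 11×2 = 22
  Shipping 122, fixed 207 → total 329.
  Any other capacity-feasible assignment to {F-α, F-β} ships for at least 122.
Total demand is 22 and no other set of sites has combined capacity ≥ 22, so {F-α, F-β} is the only feasible choice of open sites. Minimum: 329.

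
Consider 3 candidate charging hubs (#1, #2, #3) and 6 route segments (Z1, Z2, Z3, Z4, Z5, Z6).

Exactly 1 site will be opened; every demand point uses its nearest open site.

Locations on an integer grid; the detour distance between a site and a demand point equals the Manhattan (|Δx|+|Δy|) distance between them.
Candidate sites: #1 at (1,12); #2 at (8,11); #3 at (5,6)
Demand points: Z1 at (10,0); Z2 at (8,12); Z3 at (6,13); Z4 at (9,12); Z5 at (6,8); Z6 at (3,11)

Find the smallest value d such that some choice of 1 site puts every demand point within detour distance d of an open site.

11

Open {#3}.
  Farthest demand point is Z1 at detour distance 11 (to #3); all others are ≤ 11.
With {#2} the worst case is 13.
With {#1} the worst case is 21.
No size-1 selection achieves below 11.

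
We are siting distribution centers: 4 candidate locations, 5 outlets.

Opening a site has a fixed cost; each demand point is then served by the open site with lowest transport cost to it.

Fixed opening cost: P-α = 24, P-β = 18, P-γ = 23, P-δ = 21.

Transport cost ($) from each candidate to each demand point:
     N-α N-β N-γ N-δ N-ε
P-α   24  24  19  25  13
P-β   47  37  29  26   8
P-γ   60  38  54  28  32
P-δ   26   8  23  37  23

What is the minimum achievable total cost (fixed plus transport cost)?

Open {P-α}: assign each demand point to its cheapest open site.
  N-α→P-α 24, N-β→P-α 24, N-γ→P-α 19, N-δ→P-α 25, N-ε→P-α 13
  transport cost 105, fixed 24 → total 129.
Compare {P-β, P-δ}: transport cost 91 + fixed 39 = 130.
Compare {P-α, P-δ}: transport cost 89 + fixed 45 = 134.
Compare {P-δ}: transport cost 117 + fixed 21 = 138.
All other subsets cost ≥ 130. Minimum total cost: 129.

129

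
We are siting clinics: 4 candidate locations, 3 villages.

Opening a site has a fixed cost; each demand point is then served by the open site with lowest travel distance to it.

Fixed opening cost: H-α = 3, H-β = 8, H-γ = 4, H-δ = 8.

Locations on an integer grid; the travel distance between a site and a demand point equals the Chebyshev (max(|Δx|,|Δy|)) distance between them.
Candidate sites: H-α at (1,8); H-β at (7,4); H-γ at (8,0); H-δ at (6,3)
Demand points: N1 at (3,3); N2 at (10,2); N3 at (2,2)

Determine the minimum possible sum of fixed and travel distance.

17

Open {H-γ}: assign each demand point to its cheapest open site.
  N1→H-γ 5, N2→H-γ 2, N3→H-γ 6
  travel distance 13, fixed 4 → total 17.
Compare {H-δ}: travel distance 11 + fixed 8 = 19.
Compare {H-β}: travel distance 12 + fixed 8 = 20.
Compare {H-α, H-γ}: travel distance 13 + fixed 7 = 20.
All other subsets cost ≥ 19. Minimum total cost: 17.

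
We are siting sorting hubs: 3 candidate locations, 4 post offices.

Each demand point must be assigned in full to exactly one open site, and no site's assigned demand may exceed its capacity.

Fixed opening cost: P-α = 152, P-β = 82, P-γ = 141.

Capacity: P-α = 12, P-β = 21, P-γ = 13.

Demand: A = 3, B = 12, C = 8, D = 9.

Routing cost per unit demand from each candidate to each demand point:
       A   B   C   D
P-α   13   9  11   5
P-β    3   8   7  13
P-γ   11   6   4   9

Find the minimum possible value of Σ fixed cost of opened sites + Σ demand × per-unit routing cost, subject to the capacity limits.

470

Open {P-α, P-β}; cheapest assignment that respects the capacities:
  P-α (cap 12, load 12): A, D — cost 3×13 + 9×5 = 84
  P-β (cap 21, load 20): B, C — cost 12×8 + 8×7 = 152
  Shipping 236, fixed 234 → total 470.
  Any other capacity-feasible assignment to {P-α, P-β} ships for at least 236.
Compare {P-β, P-γ}: its best feasible assignment gives total 477.
Compare {P-α, P-β, P-γ}: its best feasible assignment gives total 557.
Every other set of open sites that can feasibly serve all demand totals ≥ 477 even under its best assignment. Minimum: 470.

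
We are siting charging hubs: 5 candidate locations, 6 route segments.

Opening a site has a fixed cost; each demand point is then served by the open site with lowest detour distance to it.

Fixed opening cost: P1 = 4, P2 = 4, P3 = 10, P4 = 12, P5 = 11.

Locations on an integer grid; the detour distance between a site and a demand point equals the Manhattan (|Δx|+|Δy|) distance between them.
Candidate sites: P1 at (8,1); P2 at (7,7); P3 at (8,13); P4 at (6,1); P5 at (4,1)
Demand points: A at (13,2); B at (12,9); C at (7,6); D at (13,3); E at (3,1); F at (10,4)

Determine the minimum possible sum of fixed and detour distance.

Open {P1, P2}: assign each demand point to its cheapest open site.
  A→P1 6, B→P2 7, C→P2 1, D→P1 7, E→P1 5, F→P1 5
  detour distance 31, fixed 8 → total 39.
Compare {P1}: detour distance 41 + fixed 4 = 45.
Compare {P1, P2, P5}: detour distance 27 + fixed 19 = 46.
Compare {P2}: detour distance 45 + fixed 4 = 49.
All other subsets cost ≥ 45. Minimum total cost: 39.

39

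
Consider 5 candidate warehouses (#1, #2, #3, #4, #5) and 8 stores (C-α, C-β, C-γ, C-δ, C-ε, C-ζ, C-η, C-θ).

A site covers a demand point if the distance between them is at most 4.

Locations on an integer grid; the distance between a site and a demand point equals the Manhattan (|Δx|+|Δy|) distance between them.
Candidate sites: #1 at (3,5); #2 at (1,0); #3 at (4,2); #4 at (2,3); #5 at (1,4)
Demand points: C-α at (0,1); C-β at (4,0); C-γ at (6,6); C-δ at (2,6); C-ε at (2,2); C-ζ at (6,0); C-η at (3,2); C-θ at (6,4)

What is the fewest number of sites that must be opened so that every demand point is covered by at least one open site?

3

Coverage sets (demand points within 4 of each site):
  #1: {C-γ, C-δ, C-ε, C-η, C-θ}
  #2: {C-α, C-β, C-ε, C-η}
  #3: {C-β, C-ε, C-ζ, C-η, C-θ}
  #4: {C-α, C-δ, C-ε, C-η}
  #5: {C-α, C-δ, C-ε, C-η}
No 2 sites suffice: every size-2 union leaves at least one demand point uncovered.
But {#1, #2, #3} covers everything, so the minimum is 3.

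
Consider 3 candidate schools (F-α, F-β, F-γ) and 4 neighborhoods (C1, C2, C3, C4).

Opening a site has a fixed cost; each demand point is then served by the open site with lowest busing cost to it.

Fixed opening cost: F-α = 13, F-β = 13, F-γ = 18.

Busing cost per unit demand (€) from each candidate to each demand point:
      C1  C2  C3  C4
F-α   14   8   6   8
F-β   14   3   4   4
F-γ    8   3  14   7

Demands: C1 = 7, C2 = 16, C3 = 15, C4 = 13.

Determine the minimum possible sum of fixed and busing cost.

247

Open {F-β, F-γ}: assign each demand point to its cheapest open site.
  C1→F-γ 7×8=56, C2→F-β 16×3=48, C3→F-β 15×4=60, C4→F-β 13×4=52
  busing cost 216, fixed 31 → total 247.
Compare {F-α, F-β, F-γ}: busing cost 216 + fixed 44 = 260.
Compare {F-β}: busing cost 258 + fixed 13 = 271.
Compare {F-α, F-β}: busing cost 258 + fixed 26 = 284.
All other subsets cost ≥ 260. Minimum total cost: 247.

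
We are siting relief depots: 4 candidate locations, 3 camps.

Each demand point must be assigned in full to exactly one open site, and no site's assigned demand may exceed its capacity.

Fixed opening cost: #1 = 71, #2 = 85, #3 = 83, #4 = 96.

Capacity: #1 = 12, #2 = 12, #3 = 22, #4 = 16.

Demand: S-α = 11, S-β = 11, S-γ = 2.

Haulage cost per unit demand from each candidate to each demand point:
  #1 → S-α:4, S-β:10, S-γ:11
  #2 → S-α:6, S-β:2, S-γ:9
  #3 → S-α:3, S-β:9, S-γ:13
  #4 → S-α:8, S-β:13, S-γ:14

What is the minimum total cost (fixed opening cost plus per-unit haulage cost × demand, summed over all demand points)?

Open {#2, #3}; cheapest assignment that respects the capacities:
  #2 (cap 12, load 11): S-β — cost 11×2 = 22
  #3 (cap 22, load 13): S-α, S-γ — cost 11×3 + 2×13 = 59
  Shipping 81, fixed 168 → total 249.
  Any other capacity-feasible assignment to {#2, #3} ships for at least 81.
Compare {#1, #3}: its best feasible assignment gives total 308.
Compare {#1, #2, #3}: its best feasible assignment gives total 316.
Every other set of open sites that can feasibly serve all demand totals ≥ 308 even under its best assignment. Minimum: 249.

249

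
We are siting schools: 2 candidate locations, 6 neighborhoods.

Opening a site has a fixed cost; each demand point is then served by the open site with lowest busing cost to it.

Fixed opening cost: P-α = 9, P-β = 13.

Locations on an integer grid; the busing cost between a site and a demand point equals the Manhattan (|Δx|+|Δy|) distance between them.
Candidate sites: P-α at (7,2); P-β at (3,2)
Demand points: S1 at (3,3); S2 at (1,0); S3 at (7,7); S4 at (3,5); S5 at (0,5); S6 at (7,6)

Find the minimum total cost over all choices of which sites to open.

44

Open {P-β}: assign each demand point to its cheapest open site.
  S1→P-β 1, S2→P-β 4, S3→P-β 9, S4→P-β 3, S5→P-β 6, S6→P-β 8
  busing cost 31, fixed 13 → total 44.
Compare {P-α, P-β}: busing cost 23 + fixed 22 = 45.
Compare {P-α}: busing cost 39 + fixed 9 = 48.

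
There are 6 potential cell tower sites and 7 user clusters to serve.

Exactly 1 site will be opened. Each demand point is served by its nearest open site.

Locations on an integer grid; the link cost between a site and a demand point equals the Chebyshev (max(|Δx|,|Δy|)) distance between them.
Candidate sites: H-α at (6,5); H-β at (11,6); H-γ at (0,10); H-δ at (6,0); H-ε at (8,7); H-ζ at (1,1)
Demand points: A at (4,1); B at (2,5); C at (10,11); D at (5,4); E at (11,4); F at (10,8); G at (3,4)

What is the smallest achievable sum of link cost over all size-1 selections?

Open {H-α}.
  A→H-α 4, B→H-α 4, C→H-α 6, D→H-α 1, E→H-α 5, F→H-α 4, G→H-α 3  ⇒ total 27.
Compare {H-ε}: total 29.
Compare {H-β}: total 39.
No size-1 selection does better; minimum is 27.

27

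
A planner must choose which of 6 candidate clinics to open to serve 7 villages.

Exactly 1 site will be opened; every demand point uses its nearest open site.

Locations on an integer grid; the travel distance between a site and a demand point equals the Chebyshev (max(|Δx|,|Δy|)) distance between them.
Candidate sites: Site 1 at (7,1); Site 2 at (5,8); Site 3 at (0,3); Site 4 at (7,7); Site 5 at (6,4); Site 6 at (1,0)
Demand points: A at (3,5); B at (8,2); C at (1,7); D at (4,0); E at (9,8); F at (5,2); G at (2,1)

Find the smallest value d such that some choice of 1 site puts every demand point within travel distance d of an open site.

Open {Site 5}.
  Farthest demand point is C at travel distance 5 (to Site 5); all others are ≤ 5.
With {Site 1} the worst case is 7.
With {Site 4} the worst case is 7.
No size-1 selection achieves below 5.

5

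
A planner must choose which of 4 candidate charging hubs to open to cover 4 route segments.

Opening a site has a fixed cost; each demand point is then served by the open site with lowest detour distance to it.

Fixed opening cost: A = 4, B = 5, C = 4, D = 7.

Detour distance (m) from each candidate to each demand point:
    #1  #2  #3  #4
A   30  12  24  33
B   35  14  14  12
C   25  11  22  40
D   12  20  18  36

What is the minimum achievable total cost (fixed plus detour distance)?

Open {B, D}: assign each demand point to its cheapest open site.
  #1→D 12, #2→B 14, #3→B 14, #4→B 12
  detour distance 52, fixed 12 → total 64.
Compare {B, C, D}: detour distance 49 + fixed 16 = 65.
Compare {A, B, D}: detour distance 50 + fixed 16 = 66.
Compare {A, B, C, D}: detour distance 49 + fixed 20 = 69.
All other subsets cost ≥ 65. Minimum total cost: 64.

64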